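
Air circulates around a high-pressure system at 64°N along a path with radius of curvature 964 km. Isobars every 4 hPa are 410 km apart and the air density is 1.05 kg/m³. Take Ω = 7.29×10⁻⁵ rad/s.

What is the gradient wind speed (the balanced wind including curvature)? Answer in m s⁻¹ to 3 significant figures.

7.54 m s⁻¹

Coriolis parameter at 64°N:
f = 2Ω sin φ = 2 × 7.29×10⁻⁵ × sin 64° = 1.31×10⁻⁴ s⁻¹
Pressure gradient: |∂P/∂n| = 400 Pa / 410000 m = 9.76×10⁻⁴ Pa/m
Geostrophic speed: V_g = |∂P/∂n|/(fρ) = 9.76×10⁻⁴/(1.31×10⁻⁴ × 1.05) = 7.09 m/s
Around a high, pressure-gradient force acts outward with centrifugal, so Coriolis balances both:
fV = (1/ρ)|∂P/∂n| + V²/R  →  V² − fR·V + fR·V_g = 0
With fR = 1.31×10⁻⁴ × 964×10³ m = 126 m/s:
V = [fR − √((fR)² − 4 fR V_g)]/2 = [126 − √(126² − 4×126×7.09)]/2 = 7.54 m/s
Supergeostrophic (V > V_g = 7.09 m/s), as expected around a high.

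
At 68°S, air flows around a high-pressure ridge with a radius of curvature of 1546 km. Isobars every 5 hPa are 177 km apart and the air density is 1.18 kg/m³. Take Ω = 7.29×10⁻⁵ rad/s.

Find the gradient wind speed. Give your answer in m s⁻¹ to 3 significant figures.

Coriolis parameter at 68°S:
f = 2Ω sin φ = 2 × 7.29×10⁻⁵ × sin 68° = 1.35×10⁻⁴ s⁻¹
Pressure gradient: |∂P/∂n| = 500 Pa / 177000 m = 2.82×10⁻³ Pa/m
Geostrophic speed: V_g = |∂P/∂n|/(fρ) = 2.82×10⁻³/(1.35×10⁻⁴ × 1.18) = 17.7 m/s
Around a high, pressure-gradient force acts outward with centrifugal, so Coriolis balances both:
fV = (1/ρ)|∂P/∂n| + V²/R  →  V² − fR·V + fR·V_g = 0
With fR = 1.35×10⁻⁴ × 1546×10³ m = 209 m/s:
V = [fR − √((fR)² − 4 fR V_g)]/2 = [209 − √(209² − 4×209×17.7)]/2 = 19.5 m/s
Supergeostrophic (V > V_g = 17.7 m/s), as expected around a high.

19.5 m s⁻¹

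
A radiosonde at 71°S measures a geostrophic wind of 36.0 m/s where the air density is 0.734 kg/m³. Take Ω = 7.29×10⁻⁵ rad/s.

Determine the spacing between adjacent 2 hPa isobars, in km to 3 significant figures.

54.9 km

Coriolis parameter at 71°S:
f = 2Ω sin φ = 2 × 7.29×10⁻⁵ × sin 71° = 1.38×10⁻⁴ s⁻¹
Geostrophic balance rearranged: |∂P/∂n| = f ρ V_g
|∂P/∂n| = 1.38×10⁻⁴ × 0.734 × 36.0 = 3.64×10⁻³ Pa/m
Isobar spacing: Δn = ΔP/|∂P/∂n| = 200 Pa / 3.64×10⁻³ Pa/m = 54904 m ≈ 54.9 km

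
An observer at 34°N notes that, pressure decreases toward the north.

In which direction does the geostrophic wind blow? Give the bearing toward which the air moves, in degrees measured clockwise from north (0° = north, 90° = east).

090°

The pressure-gradient force points toward the north (bearing 000°).
Geostrophic balance: in the Northern Hemisphere the Coriolis force deflects motion to the right, so the geostrophic wind blows 90° to the right of the pressure-gradient force (low pressure on the left).
Rotating 000° by 90° clockwise gives 090° — the wind blows toward the east.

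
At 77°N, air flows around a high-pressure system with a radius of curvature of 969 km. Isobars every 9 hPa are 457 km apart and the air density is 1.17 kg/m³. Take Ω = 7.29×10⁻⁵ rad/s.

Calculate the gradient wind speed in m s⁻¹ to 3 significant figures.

Coriolis parameter at 77°N:
f = 2Ω sin φ = 2 × 7.29×10⁻⁵ × sin 77° = 1.42×10⁻⁴ s⁻¹
Pressure gradient: |∂P/∂n| = 900 Pa / 457000 m = 1.97×10⁻³ Pa/m
Geostrophic speed: V_g = |∂P/∂n|/(fρ) = 1.97×10⁻³/(1.42×10⁻⁴ × 1.17) = 11.8 m/s
Around a high, pressure-gradient force acts outward with centrifugal, so Coriolis balances both:
fV = (1/ρ)|∂P/∂n| + V²/R  →  V² − fR·V + fR·V_g = 0
With fR = 1.42×10⁻⁴ × 969×10³ m = 138 m/s:
V = [fR − √((fR)² − 4 fR V_g)]/2 = [138 − √(138² − 4×138×11.8)]/2 = 13.1 m/s
Supergeostrophic (V > V_g = 11.8 m/s), as expected around a high.

13.1 m s⁻¹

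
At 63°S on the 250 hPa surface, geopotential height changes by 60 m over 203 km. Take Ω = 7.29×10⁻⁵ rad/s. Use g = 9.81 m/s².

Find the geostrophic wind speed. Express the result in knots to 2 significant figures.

Coriolis parameter at 63°S:
f = 2Ω sin φ = 2 × 7.29×10⁻⁵ × sin 63° = 1.30×10⁻⁴ s⁻¹
Height gradient: |∂Z/∂n| = 60 m / 203000 m = 2.96×10⁻⁴
On a pressure surface, geostrophic balance gives V_g = (g/f)|∂Z/∂n|:
V_g = 9.81 × 2.96×10⁻⁴ / 1.30×10⁻⁴ = 22.3 m/s
Converting: 22.3 m/s × 1.944 = 43 knots

43 knots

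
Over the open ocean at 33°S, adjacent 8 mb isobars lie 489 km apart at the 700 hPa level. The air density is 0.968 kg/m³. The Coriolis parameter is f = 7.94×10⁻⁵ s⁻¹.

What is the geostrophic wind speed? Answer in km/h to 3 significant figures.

Pressure gradient: |∂P/∂n| = 800 Pa / 489000 m = 1.64×10⁻³ Pa/m
Geostrophic balance (pressure-gradient force = Coriolis force):
V_g = (1/(fρ)) |∂P/∂n| = 1.64×10⁻³ / (7.94×10⁻⁵ × 0.968) = 21.3 m/s
Converting: 21.3 m/s × 3.6 = 76.6 km/h

76.6 km/h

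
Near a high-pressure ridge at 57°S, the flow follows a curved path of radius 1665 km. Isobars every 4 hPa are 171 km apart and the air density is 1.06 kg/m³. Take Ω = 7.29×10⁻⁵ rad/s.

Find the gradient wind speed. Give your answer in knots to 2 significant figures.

Coriolis parameter at 57°S:
f = 2Ω sin φ = 2 × 7.29×10⁻⁵ × sin 57° = 1.22×10⁻⁴ s⁻¹
Pressure gradient: |∂P/∂n| = 400 Pa / 171000 m = 2.34×10⁻³ Pa/m
Geostrophic speed: V_g = |∂P/∂n|/(fρ) = 2.34×10⁻³/(1.22×10⁻⁴ × 1.06) = 18.0 m/s
Around a high, pressure-gradient force acts outward with centrifugal, so Coriolis balances both:
fV = (1/ρ)|∂P/∂n| + V²/R  →  V² − fR·V + fR·V_g = 0
With fR = 1.22×10⁻⁴ × 1665×10³ m = 204 m/s:
V = [fR − √((fR)² − 4 fR V_g)]/2 = [204 − √(204² − 4×204×18)]/2 = 20 m/s
Supergeostrophic (V > V_g = 18 m/s), as expected around a high.
Converting: 20 m/s × 1.944 = 39 knots

39 knots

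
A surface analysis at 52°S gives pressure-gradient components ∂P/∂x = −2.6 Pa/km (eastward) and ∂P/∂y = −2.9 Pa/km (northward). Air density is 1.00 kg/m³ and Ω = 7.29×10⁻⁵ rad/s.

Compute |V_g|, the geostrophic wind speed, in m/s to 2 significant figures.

34 m/s

Coriolis parameter at 52°S:
f = 2Ω sin φ = 2 × 7.29×10⁻⁵ × sin 52° = 1.15×10⁻⁴ s⁻¹
In the Southern Hemisphere f is negative: f = −1.15×10⁻⁴ s⁻¹.
Component geostrophic relations (x east, y north):
u_g = −(1/(fρ)) ∂P/∂y,  v_g = (1/(fρ)) ∂P/∂x
u_g = −(−2.9×10⁻³)/(−1.15×10⁻⁴ × 1.00) = −25.2 m/s;  v_g = (−2.6×10⁻³)/(−1.15×10⁻⁴ × 1.00) = 22.6 m/s
|V_g| = √(u_g² + v_g²) = 33.9 m/s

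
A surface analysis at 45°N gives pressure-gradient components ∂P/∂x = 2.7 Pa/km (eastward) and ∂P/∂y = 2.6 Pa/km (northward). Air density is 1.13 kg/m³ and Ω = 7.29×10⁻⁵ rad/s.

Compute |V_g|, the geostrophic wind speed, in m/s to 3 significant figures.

32.2 m/s

Coriolis parameter at 45°N:
f = 2Ω sin φ = 2 × 7.29×10⁻⁵ × sin 45° = 1.03×10⁻⁴ s⁻¹
Component geostrophic relations (x east, y north):
u_g = −(1/(fρ)) ∂P/∂y,  v_g = (1/(fρ)) ∂P/∂x
u_g = −(2.6×10⁻³)/(1.03×10⁻⁴ × 1.13) = −22.3 m/s;  v_g = (2.7×10⁻³)/(1.03×10⁻⁴ × 1.13) = 23.2 m/s
|V_g| = √(u_g² + v_g²) = 32.2 m/s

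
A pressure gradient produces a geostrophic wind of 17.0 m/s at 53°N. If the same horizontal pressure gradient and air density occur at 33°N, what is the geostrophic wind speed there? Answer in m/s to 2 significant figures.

25 m/s

With the same pressure gradient and density, V_g ∝ 1/f ∝ 1/sin φ.
V₂ = V₁ · sin φ₁ / sin φ₂ = 17.0 × sin 53° / sin 33°
V₂ = 17.0 × 0.7986/0.5446 = 25 m/s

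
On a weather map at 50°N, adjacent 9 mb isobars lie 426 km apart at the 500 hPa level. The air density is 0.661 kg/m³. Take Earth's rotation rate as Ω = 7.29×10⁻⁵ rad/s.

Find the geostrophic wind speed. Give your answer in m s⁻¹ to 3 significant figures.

Coriolis parameter at 50°N:
f = 2Ω sin φ = 2 × 7.29×10⁻⁵ × sin 50° = 1.12×10⁻⁴ s⁻¹
Pressure gradient: |∂P/∂n| = 900 Pa / 426000 m = 2.11×10⁻³ Pa/m
Geostrophic balance (pressure-gradient force = Coriolis force):
V_g = (1/(fρ)) |∂P/∂n| = 2.11×10⁻³ / (1.12×10⁻⁴ × 0.661) = 28.6 m/s

28.6 m s⁻¹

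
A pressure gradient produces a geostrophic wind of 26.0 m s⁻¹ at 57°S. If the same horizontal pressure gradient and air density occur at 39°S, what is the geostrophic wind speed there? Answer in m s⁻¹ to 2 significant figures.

With the same pressure gradient and density, V_g ∝ 1/f ∝ 1/sin φ.
V₂ = V₁ · sin φ₁ / sin φ₂ = 26.0 × sin 57° / sin 39°
V₂ = 26.0 × 0.8387/0.6293 = 35 m s⁻¹

35 m s⁻¹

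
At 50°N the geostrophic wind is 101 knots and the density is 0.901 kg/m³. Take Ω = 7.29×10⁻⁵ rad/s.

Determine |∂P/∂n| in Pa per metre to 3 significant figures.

5.23×10⁻³ Pa/m

Coriolis parameter at 50°N:
f = 2Ω sin φ = 2 × 7.29×10⁻⁵ × sin 50° = 1.12×10⁻⁴ s⁻¹
Wind speed in SI: 101 knots = 52.0 m/s
Geostrophic balance rearranged: |∂P/∂n| = f ρ V_g
|∂P/∂n| = 1.12×10⁻⁴ × 0.901 × 52.0 = 5.23×10⁻³ Pa/m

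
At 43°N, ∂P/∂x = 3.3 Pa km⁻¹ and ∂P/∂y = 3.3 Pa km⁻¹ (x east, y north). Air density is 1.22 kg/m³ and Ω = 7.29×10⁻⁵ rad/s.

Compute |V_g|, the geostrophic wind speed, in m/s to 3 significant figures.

38.5 m/s

Coriolis parameter at 43°N:
f = 2Ω sin φ = 2 × 7.29×10⁻⁵ × sin 43° = 9.94×10⁻⁵ s⁻¹
Component geostrophic relations (x east, y north):
u_g = −(1/(fρ)) ∂P/∂y,  v_g = (1/(fρ)) ∂P/∂x
u_g = −(3.3×10⁻³)/(9.94×10⁻⁵ × 1.22) = −27.2 m/s;  v_g = (3.3×10⁻³)/(9.94×10⁻⁵ × 1.22) = 27.2 m/s
|V_g| = √(u_g² + v_g²) = 38.5 m/s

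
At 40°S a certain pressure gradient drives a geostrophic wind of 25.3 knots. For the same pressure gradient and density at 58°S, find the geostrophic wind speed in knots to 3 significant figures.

19.2 knots

With the same pressure gradient and density, V_g ∝ 1/f ∝ 1/sin φ.
V₂ = V₁ · sin φ₁ / sin φ₂ = 25.3 × sin 40° / sin 58°
V₂ = 25.3 × 0.6428/0.8480 = 19.2 knots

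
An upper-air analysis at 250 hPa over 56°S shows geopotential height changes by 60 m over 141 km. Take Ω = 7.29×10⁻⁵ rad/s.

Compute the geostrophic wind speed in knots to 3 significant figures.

67.1 knots

Coriolis parameter at 56°S:
f = 2Ω sin φ = 2 × 7.29×10⁻⁵ × sin 56° = 1.21×10⁻⁴ s⁻¹
Height gradient: |∂Z/∂n| = 60 m / 141000 m = 4.26×10⁻⁴
On a pressure surface, geostrophic balance gives V_g = (g/f)|∂Z/∂n|:
V_g = 9.81 × 4.26×10⁻⁴ / 1.21×10⁻⁴ = 34.5 m/s
Converting: 34.5 m/s × 1.944 = 67.1 knots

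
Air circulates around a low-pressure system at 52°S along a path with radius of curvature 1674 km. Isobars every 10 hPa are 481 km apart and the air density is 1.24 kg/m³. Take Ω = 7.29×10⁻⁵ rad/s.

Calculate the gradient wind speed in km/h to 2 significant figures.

49 km/h

Coriolis parameter at 52°S:
f = 2Ω sin φ = 2 × 7.29×10⁻⁵ × sin 52° = 1.15×10⁻⁴ s⁻¹
Pressure gradient: |∂P/∂n| = 1000 Pa / 481000 m = 2.08×10⁻³ Pa/m
Geostrophic speed: V_g = |∂P/∂n|/(fρ) = 2.08×10⁻³/(1.15×10⁻⁴ × 1.24) = 14.6 m/s
Around a low, centrifugal force acts outward with Coriolis, so pressure-gradient force balances both:
(1/ρ)|∂P/∂n| = fV + V²/R  →  V² + fR·V − fR·V_g = 0
With fR = 1.15×10⁻⁴ × 1674×10³ m = 192 m/s:
V = [−fR + √((fR)² + 4 fR V_g)]/2 = [−192 + √(192² + 4×192×14.6)]/2 = 13.6 m/s
Subgeostrophic (V < V_g = 14.6 m/s), as expected around a low.
Converting: 13.6 m/s × 3.6 = 49 km/h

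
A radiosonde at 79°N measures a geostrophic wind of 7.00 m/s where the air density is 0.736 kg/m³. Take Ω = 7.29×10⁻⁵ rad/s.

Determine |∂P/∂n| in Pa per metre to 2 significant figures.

7.4×10⁻⁴ Pa/m

Coriolis parameter at 79°N:
f = 2Ω sin φ = 2 × 7.29×10⁻⁵ × sin 79° = 1.43×10⁻⁴ s⁻¹
Geostrophic balance rearranged: |∂P/∂n| = f ρ V_g
|∂P/∂n| = 1.43×10⁻⁴ × 0.736 × 7.00 = 7.37×10⁻⁴ Pa/m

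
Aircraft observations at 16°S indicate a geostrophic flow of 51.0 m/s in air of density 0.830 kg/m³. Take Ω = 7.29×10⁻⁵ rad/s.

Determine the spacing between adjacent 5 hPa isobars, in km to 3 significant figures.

Coriolis parameter at 16°S:
f = 2Ω sin φ = 2 × 7.29×10⁻⁵ × sin 16° = 4.02×10⁻⁵ s⁻¹
Geostrophic balance rearranged: |∂P/∂n| = f ρ V_g
|∂P/∂n| = 4.02×10⁻⁵ × 0.830 × 51.0 = 1.70×10⁻³ Pa/m
Isobar spacing: Δn = ΔP/|∂P/∂n| = 500 Pa / 1.70×10⁻³ Pa/m = 293918 m ≈ 294 km

294 km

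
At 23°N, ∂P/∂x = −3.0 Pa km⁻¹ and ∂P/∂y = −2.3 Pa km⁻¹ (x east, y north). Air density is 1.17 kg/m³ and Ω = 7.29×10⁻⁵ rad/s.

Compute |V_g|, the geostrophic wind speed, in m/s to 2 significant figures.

Coriolis parameter at 23°N:
f = 2Ω sin φ = 2 × 7.29×10⁻⁵ × sin 23° = 5.70×10⁻⁵ s⁻¹
Component geostrophic relations (x east, y north):
u_g = −(1/(fρ)) ∂P/∂y,  v_g = (1/(fρ)) ∂P/∂x
u_g = −(−2.3×10⁻³)/(5.70×10⁻⁵ × 1.17) = 34.5 m/s;  v_g = (−3.0×10⁻³)/(5.70×10⁻⁵ × 1.17) = −45.0 m/s
|V_g| = √(u_g² + v_g²) = 56.7 m/s

57 m/s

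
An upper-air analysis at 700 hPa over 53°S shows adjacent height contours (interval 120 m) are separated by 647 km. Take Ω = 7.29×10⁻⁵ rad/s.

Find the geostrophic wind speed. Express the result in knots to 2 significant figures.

Coriolis parameter at 53°S:
f = 2Ω sin φ = 2 × 7.29×10⁻⁵ × sin 53° = 1.16×10⁻⁴ s⁻¹
Height gradient: |∂Z/∂n| = 120 m / 647000 m = 1.85×10⁻⁴
On a pressure surface, geostrophic balance gives V_g = (g/f)|∂Z/∂n|:
V_g = 9.81 × 1.85×10⁻⁴ / 1.16×10⁻⁴ = 15.6 m/s
Converting: 15.6 m/s × 1.944 = 30 knots

30 knots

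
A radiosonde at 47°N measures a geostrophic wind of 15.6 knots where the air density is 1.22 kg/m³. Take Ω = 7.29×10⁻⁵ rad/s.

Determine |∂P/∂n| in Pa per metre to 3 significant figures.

1.04×10⁻³ Pa/m

Coriolis parameter at 47°N:
f = 2Ω sin φ = 2 × 7.29×10⁻⁵ × sin 47° = 1.07×10⁻⁴ s⁻¹
Wind speed in SI: 15.6 knots = 8.03 m/s
Geostrophic balance rearranged: |∂P/∂n| = f ρ V_g
|∂P/∂n| = 1.07×10⁻⁴ × 1.22 × 8.03 = 1.04×10⁻³ Pa/m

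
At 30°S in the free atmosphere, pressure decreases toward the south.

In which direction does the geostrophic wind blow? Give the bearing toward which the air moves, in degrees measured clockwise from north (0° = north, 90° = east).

090°

The pressure-gradient force points toward the south (bearing 180°).
Geostrophic balance: in the Southern Hemisphere the Coriolis force deflects motion to the left, so the geostrophic wind blows 90° to the left of the pressure-gradient force (low pressure on the right).
Rotating 180° by 90° counterclockwise gives 090° — the wind blows toward the east.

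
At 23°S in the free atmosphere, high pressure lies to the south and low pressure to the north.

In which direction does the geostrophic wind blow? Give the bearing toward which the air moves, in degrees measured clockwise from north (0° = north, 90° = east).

270°

The pressure-gradient force points toward the north (bearing 000°).
Geostrophic balance: in the Southern Hemisphere the Coriolis force deflects motion to the left, so the geostrophic wind blows 90° to the left of the pressure-gradient force (low pressure on the right).
Rotating 000° by 90° counterclockwise gives 270° — the wind blows toward the west.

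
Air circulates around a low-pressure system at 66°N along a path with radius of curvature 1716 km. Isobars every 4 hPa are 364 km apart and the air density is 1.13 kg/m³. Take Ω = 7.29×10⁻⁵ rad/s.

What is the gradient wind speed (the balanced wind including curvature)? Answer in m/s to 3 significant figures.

Coriolis parameter at 66°N:
f = 2Ω sin φ = 2 × 7.29×10⁻⁵ × sin 66° = 1.33×10⁻⁴ s⁻¹
Pressure gradient: |∂P/∂n| = 400 Pa / 364000 m = 1.10×10⁻³ Pa/m
Geostrophic speed: V_g = |∂P/∂n|/(fρ) = 1.10×10⁻³/(1.33×10⁻⁴ × 1.13) = 7.30 m/s
Around a low, centrifugal force acts outward with Coriolis, so pressure-gradient force balances both:
(1/ρ)|∂P/∂n| = fV + V²/R  →  V² + fR·V − fR·V_g = 0
With fR = 1.33×10⁻⁴ × 1716×10³ m = 229 m/s:
V = [−fR + √((fR)² + 4 fR V_g)]/2 = [−229 + √(229² + 4×229×7.3)]/2 = 7.08 m/s
Subgeostrophic (V < V_g = 7.3 m/s), as expected around a low.

7.08 m/s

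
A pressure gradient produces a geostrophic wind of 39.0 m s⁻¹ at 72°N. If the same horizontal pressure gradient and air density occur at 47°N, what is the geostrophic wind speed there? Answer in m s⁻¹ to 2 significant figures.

51 m s⁻¹

With the same pressure gradient and density, V_g ∝ 1/f ∝ 1/sin φ.
V₂ = V₁ · sin φ₁ / sin φ₂ = 39.0 × sin 72° / sin 47°
V₂ = 39.0 × 0.9511/0.7314 = 51 m s⁻¹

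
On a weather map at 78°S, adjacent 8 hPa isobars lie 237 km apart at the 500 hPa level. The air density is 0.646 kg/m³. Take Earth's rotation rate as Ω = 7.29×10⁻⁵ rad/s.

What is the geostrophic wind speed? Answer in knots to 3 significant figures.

Coriolis parameter at 78°S:
f = 2Ω sin φ = 2 × 7.29×10⁻⁵ × sin 78° = 1.43×10⁻⁴ s⁻¹
Pressure gradient: |∂P/∂n| = 800 Pa / 237000 m = 3.38×10⁻³ Pa/m
Geostrophic balance (pressure-gradient force = Coriolis force):
V_g = (1/(fρ)) |∂P/∂n| = 3.38×10⁻³ / (1.43×10⁻⁴ × 0.646) = 36.6 m/s
Converting: 36.6 m/s × 1.944 = 71.2 knots

71.2 knots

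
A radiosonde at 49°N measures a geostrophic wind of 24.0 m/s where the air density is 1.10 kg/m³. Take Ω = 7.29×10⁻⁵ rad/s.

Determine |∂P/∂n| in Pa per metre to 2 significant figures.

Coriolis parameter at 49°N:
f = 2Ω sin φ = 2 × 7.29×10⁻⁵ × sin 49° = 1.10×10⁻⁴ s⁻¹
Geostrophic balance rearranged: |∂P/∂n| = f ρ V_g
|∂P/∂n| = 1.10×10⁻⁴ × 1.10 × 24.0 = 2.90×10⁻³ Pa/m

2.9×10⁻³ Pa/m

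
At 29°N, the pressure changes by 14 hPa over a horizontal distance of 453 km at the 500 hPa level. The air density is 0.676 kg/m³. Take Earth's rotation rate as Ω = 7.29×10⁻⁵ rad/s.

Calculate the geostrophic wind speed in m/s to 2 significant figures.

Coriolis parameter at 29°N:
f = 2Ω sin φ = 2 × 7.29×10⁻⁵ × sin 29° = 7.07×10⁻⁵ s⁻¹
Pressure gradient: |∂P/∂n| = 1400 Pa / 453000 m = 3.09×10⁻³ Pa/m
Geostrophic balance (pressure-gradient force = Coriolis force):
V_g = (1/(fρ)) |∂P/∂n| = 3.09×10⁻³ / (7.07×10⁻⁵ × 0.676) = 64.7 m/s

65 m/s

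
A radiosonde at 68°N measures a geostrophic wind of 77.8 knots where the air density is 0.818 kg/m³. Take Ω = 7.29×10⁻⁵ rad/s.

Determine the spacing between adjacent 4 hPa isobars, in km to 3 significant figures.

Coriolis parameter at 68°N:
f = 2Ω sin φ = 2 × 7.29×10⁻⁵ × sin 68° = 1.35×10⁻⁴ s⁻¹
Wind speed in SI: 77.8 knots = 40.0 m/s
Geostrophic balance rearranged: |∂P/∂n| = f ρ V_g
|∂P/∂n| = 1.35×10⁻⁴ × 0.818 × 40.0 = 4.43×10⁻³ Pa/m
Isobar spacing: Δn = ΔP/|∂P/∂n| = 400 Pa / 4.43×10⁻³ Pa/m = 90379 m ≈ 90.4 km

90.4 km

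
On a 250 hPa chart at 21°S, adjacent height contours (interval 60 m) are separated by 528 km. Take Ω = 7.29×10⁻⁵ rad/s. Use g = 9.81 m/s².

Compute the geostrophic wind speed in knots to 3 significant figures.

Coriolis parameter at 21°S:
f = 2Ω sin φ = 2 × 7.29×10⁻⁵ × sin 21° = 5.23×10⁻⁵ s⁻¹
Height gradient: |∂Z/∂n| = 60 m / 528000 m = 1.14×10⁻⁴
On a pressure surface, geostrophic balance gives V_g = (g/f)|∂Z/∂n|:
V_g = 9.81 × 1.14×10⁻⁴ / 5.23×10⁻⁵ = 21.3 m/s
Converting: 21.3 m/s × 1.944 = 41.5 knots

41.5 knots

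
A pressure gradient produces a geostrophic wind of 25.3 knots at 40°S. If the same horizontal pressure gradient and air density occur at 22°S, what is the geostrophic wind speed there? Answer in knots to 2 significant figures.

With the same pressure gradient and density, V_g ∝ 1/f ∝ 1/sin φ.
V₂ = V₁ · sin φ₁ / sin φ₂ = 25.3 × sin 40° / sin 22°
V₂ = 25.3 × 0.6428/0.3746 = 43 knots

43 knots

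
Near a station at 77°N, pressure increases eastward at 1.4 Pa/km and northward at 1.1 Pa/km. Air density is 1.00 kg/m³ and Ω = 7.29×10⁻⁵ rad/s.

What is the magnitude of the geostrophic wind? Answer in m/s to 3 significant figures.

12.5 m/s

Coriolis parameter at 77°N:
f = 2Ω sin φ = 2 × 7.29×10⁻⁵ × sin 77° = 1.42×10⁻⁴ s⁻¹
Component geostrophic relations (x east, y north):
u_g = −(1/(fρ)) ∂P/∂y,  v_g = (1/(fρ)) ∂P/∂x
u_g = −(1.1×10⁻³)/(1.42×10⁻⁴ × 1.00) = −7.74 m/s;  v_g = (1.4×10⁻³)/(1.42×10⁻⁴ × 1.00) = 9.85 m/s
|V_g| = √(u_g² + v_g²) = 12.5 m/s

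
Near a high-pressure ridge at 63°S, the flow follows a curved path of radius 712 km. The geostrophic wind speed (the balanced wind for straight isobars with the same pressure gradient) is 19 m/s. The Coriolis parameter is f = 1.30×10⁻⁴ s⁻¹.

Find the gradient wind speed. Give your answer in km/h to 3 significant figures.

96.1 km/h

Around a high, pressure-gradient force acts outward with centrifugal, so Coriolis balances both:
fV = (1/ρ)|∂P/∂n| + V²/R  →  V² − fR·V + fR·V_g = 0
With fR = 1.30×10⁻⁴ × 712×10³ m = 92.6 m/s:
V = [fR − √((fR)² − 4 fR V_g)]/2 = [92.6 − √(92.6² − 4×92.6×19)]/2 = 26.7 m/s
Supergeostrophic (V > V_g = 19 m/s), as expected around a high.
Converting: 26.7 m/s × 3.6 = 96.1 km/h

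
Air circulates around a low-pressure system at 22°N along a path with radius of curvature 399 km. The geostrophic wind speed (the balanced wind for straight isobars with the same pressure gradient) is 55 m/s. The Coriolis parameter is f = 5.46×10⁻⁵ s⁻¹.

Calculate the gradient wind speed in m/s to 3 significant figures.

25.4 m/s

Around a low, centrifugal force acts outward with Coriolis, so pressure-gradient force balances both:
(1/ρ)|∂P/∂n| = fV + V²/R  →  V² + fR·V − fR·V_g = 0
With fR = 5.46×10⁻⁵ × 399×10³ m = 21.8 m/s:
V = [−fR + √((fR)² + 4 fR V_g)]/2 = [−21.8 + √(21.8² + 4×21.8×55)]/2 = 25.4 m/s
Subgeostrophic (V < V_g = 55 m/s), as expected around a low.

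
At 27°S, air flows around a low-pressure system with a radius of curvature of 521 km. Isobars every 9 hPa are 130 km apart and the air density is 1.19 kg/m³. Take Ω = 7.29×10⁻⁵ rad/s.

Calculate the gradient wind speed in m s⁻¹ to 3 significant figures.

40.4 m s⁻¹

Coriolis parameter at 27°S:
f = 2Ω sin φ = 2 × 7.29×10⁻⁵ × sin 27° = 6.62×10⁻⁵ s⁻¹
Pressure gradient: |∂P/∂n| = 900 Pa / 130000 m = 6.92×10⁻³ Pa/m
Geostrophic speed: V_g = |∂P/∂n|/(fρ) = 6.92×10⁻³/(6.62×10⁻⁵ × 1.19) = 87.9 m/s
Around a low, centrifugal force acts outward with Coriolis, so pressure-gradient force balances both:
(1/ρ)|∂P/∂n| = fV + V²/R  →  V² + fR·V − fR·V_g = 0
With fR = 6.62×10⁻⁵ × 521×10³ m = 34.5 m/s:
V = [−fR + √((fR)² + 4 fR V_g)]/2 = [−34.5 + √(34.5² + 4×34.5×87.9)]/2 = 40.4 m/s
Subgeostrophic (V < V_g = 87.9 m/s), as expected around a low.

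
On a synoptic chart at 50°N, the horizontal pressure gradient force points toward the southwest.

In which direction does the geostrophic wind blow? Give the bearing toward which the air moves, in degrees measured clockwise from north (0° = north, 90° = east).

315°

The pressure-gradient force points toward the southwest (bearing 225°).
Geostrophic balance: in the Northern Hemisphere the Coriolis force deflects motion to the right, so the geostrophic wind blows 90° to the right of the pressure-gradient force (low pressure on the left).
Rotating 225° by 90° clockwise gives 315° — the wind blows toward the northwest.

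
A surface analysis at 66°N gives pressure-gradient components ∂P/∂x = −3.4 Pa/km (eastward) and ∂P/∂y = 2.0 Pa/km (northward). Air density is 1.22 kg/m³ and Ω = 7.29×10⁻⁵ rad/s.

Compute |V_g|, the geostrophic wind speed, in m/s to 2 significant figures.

Coriolis parameter at 66°N:
f = 2Ω sin φ = 2 × 7.29×10⁻⁵ × sin 66° = 1.33×10⁻⁴ s⁻¹
Component geostrophic relations (x east, y north):
u_g = −(1/(fρ)) ∂P/∂y,  v_g = (1/(fρ)) ∂P/∂x
u_g = −(2.0×10⁻³)/(1.33×10⁻⁴ × 1.22) = −12.3 m/s;  v_g = (−3.4×10⁻³)/(1.33×10⁻⁴ × 1.22) = −20.9 m/s
|V_g| = √(u_g² + v_g²) = 24.3 m/s

24 m/s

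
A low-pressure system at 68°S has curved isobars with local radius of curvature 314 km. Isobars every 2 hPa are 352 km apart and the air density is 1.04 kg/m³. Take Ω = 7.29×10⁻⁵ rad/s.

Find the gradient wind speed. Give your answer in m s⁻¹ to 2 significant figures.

3.7 m s⁻¹

Coriolis parameter at 68°S:
f = 2Ω sin φ = 2 × 7.29×10⁻⁵ × sin 68° = 1.35×10⁻⁴ s⁻¹
Pressure gradient: |∂P/∂n| = 200 Pa / 352000 m = 5.68×10⁻⁴ Pa/m
Geostrophic speed: V_g = |∂P/∂n|/(fρ) = 5.68×10⁻⁴/(1.35×10⁻⁴ × 1.04) = 4.04 m/s
Around a low, centrifugal force acts outward with Coriolis, so pressure-gradient force balances both:
(1/ρ)|∂P/∂n| = fV + V²/R  →  V² + fR·V − fR·V_g = 0
With fR = 1.35×10⁻⁴ × 314×10³ m = 42.4 m/s:
V = [−fR + √((fR)² + 4 fR V_g)]/2 = [−42.4 + √(42.4² + 4×42.4×4.04)]/2 = 3.72 m/s
Subgeostrophic (V < V_g = 4.04 m/s), as expected around a low.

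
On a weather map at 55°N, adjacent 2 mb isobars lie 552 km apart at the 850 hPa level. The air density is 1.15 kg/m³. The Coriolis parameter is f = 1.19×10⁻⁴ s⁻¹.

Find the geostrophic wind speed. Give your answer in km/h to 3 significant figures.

9.53 km/h

Pressure gradient: |∂P/∂n| = 200 Pa / 552000 m = 3.62×10⁻⁴ Pa/m
Geostrophic balance (pressure-gradient force = Coriolis force):
V_g = (1/(fρ)) |∂P/∂n| = 3.62×10⁻⁴ / (1.19×10⁻⁴ × 1.15) = 2.65 m/s
Converting: 2.65 m/s × 3.6 = 9.53 km/h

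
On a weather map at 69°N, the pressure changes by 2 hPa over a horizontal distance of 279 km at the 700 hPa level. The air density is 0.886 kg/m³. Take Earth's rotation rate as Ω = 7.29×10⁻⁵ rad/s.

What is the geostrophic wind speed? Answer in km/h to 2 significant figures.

21 km/h

Coriolis parameter at 69°N:
f = 2Ω sin φ = 2 × 7.29×10⁻⁵ × sin 69° = 1.36×10⁻⁴ s⁻¹
Pressure gradient: |∂P/∂n| = 200 Pa / 279000 m = 7.17×10⁻⁴ Pa/m
Geostrophic balance (pressure-gradient force = Coriolis force):
V_g = (1/(fρ)) |∂P/∂n| = 7.17×10⁻⁴ / (1.36×10⁻⁴ × 0.886) = 5.94 m/s
Converting: 5.94 m/s × 3.6 = 21 km/h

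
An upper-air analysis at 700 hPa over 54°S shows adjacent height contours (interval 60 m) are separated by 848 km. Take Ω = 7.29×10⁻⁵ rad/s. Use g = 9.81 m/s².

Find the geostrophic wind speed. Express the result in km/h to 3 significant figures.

Coriolis parameter at 54°S:
f = 2Ω sin φ = 2 × 7.29×10⁻⁵ × sin 54° = 1.18×10⁻⁴ s⁻¹
Height gradient: |∂Z/∂n| = 60 m / 848000 m = 7.08×10⁻⁵
On a pressure surface, geostrophic balance gives V_g = (g/f)|∂Z/∂n|:
V_g = 9.81 × 7.08×10⁻⁵ / 1.18×10⁻⁴ = 5.88 m/s
Converting: 5.88 m/s × 3.6 = 21.2 km/h

21.2 km/h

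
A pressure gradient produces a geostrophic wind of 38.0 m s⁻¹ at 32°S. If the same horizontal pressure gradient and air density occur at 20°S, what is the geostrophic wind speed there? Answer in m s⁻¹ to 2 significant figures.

59 m s⁻¹

With the same pressure gradient and density, V_g ∝ 1/f ∝ 1/sin φ.
V₂ = V₁ · sin φ₁ / sin φ₂ = 38.0 × sin 32° / sin 20°
V₂ = 38.0 × 0.5299/0.3420 = 59 m s⁻¹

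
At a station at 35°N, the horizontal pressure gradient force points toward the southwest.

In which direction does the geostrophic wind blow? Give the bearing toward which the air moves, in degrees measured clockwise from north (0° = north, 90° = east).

The pressure-gradient force points toward the southwest (bearing 225°).
Geostrophic balance: in the Northern Hemisphere the Coriolis force deflects motion to the right, so the geostrophic wind blows 90° to the right of the pressure-gradient force (low pressure on the left).
Rotating 225° by 90° clockwise gives 315° — the wind blows toward the northwest.

315°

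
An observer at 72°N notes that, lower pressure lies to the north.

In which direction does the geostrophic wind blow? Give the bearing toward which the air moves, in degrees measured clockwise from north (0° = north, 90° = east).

The pressure-gradient force points toward the north (bearing 000°).
Geostrophic balance: in the Northern Hemisphere the Coriolis force deflects motion to the right, so the geostrophic wind blows 90° to the right of the pressure-gradient force (low pressure on the left).
Rotating 000° by 90° clockwise gives 090° — the wind blows toward the east.

090°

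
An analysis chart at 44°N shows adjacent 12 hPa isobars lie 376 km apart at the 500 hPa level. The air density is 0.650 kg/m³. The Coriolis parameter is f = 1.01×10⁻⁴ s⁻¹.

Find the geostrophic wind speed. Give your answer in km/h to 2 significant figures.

Pressure gradient: |∂P/∂n| = 1200 Pa / 376000 m = 3.19×10⁻³ Pa/m
Geostrophic balance (pressure-gradient force = Coriolis force):
V_g = (1/(fρ)) |∂P/∂n| = 3.19×10⁻³ / (1.01×10⁻⁴ × 0.650) = 48.6 m/s
Converting: 48.6 m/s × 3.6 = 180 km/h

180 km/h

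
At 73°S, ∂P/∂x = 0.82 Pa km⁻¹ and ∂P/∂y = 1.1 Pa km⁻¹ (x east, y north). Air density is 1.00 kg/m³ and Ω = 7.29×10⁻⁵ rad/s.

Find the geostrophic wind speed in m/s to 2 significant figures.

9.8 m/s

Coriolis parameter at 73°S:
f = 2Ω sin φ = 2 × 7.29×10⁻⁵ × sin 73° = 1.39×10⁻⁴ s⁻¹
In the Southern Hemisphere f is negative: f = −1.39×10⁻⁴ s⁻¹.
Component geostrophic relations (x east, y north):
u_g = −(1/(fρ)) ∂P/∂y,  v_g = (1/(fρ)) ∂P/∂x
u_g = −(1.1×10⁻³)/(−1.39×10⁻⁴ × 1.00) = 7.89 m/s;  v_g = (0.82×10⁻³)/(−1.39×10⁻⁴ × 1.00) = −5.88 m/s
|V_g| = √(u_g² + v_g²) = 9.84 m/s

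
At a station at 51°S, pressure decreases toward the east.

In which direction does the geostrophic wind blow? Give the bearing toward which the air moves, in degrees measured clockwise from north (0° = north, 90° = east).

The pressure-gradient force points toward the east (bearing 090°).
Geostrophic balance: in the Southern Hemisphere the Coriolis force deflects motion to the left, so the geostrophic wind blows 90° to the left of the pressure-gradient force (low pressure on the right).
Rotating 090° by 90° counterclockwise gives 000° — the wind blows toward the north.

000°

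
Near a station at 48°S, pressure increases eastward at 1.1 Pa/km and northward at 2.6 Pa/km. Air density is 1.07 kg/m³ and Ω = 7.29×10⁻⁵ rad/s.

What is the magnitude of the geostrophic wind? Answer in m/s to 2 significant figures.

24 m/s

Coriolis parameter at 48°S:
f = 2Ω sin φ = 2 × 7.29×10⁻⁵ × sin 48° = 1.08×10⁻⁴ s⁻¹
In the Southern Hemisphere f is negative: f = −1.08×10⁻⁴ s⁻¹.
Component geostrophic relations (x east, y north):
u_g = −(1/(fρ)) ∂P/∂y,  v_g = (1/(fρ)) ∂P/∂x
u_g = −(2.6×10⁻³)/(−1.08×10⁻⁴ × 1.07) = 22.4 m/s;  v_g = (1.1×10⁻³)/(−1.08×10⁻⁴ × 1.07) = −9.49 m/s
|V_g| = √(u_g² + v_g²) = 24.4 m/s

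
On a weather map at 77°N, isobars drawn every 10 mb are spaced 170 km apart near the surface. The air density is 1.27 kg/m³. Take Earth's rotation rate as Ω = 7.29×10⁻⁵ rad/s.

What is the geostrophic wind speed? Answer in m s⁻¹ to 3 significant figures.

32.6 m s⁻¹

Coriolis parameter at 77°N:
f = 2Ω sin φ = 2 × 7.29×10⁻⁵ × sin 77° = 1.42×10⁻⁴ s⁻¹
Pressure gradient: |∂P/∂n| = 1000 Pa / 170000 m = 5.88×10⁻³ Pa/m
Geostrophic balance (pressure-gradient force = Coriolis force):
V_g = (1/(fρ)) |∂P/∂n| = 5.88×10⁻³ / (1.42×10⁻⁴ × 1.27) = 32.6 m/s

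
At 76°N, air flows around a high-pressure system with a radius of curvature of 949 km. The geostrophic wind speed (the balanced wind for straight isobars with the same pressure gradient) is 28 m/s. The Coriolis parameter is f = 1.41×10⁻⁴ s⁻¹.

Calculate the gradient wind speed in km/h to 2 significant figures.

Around a high, pressure-gradient force acts outward with centrifugal, so Coriolis balances both:
fV = (1/ρ)|∂P/∂n| + V²/R  →  V² − fR·V + fR·V_g = 0
With fR = 1.41×10⁻⁴ × 949×10³ m = 134 m/s:
V = [fR − √((fR)² − 4 fR V_g)]/2 = [134 − √(134² − 4×134×28)]/2 = 39.9 m/s
Supergeostrophic (V > V_g = 28 m/s), as expected around a high.
Converting: 39.9 m/s × 3.6 = 140 km/h

140 km/h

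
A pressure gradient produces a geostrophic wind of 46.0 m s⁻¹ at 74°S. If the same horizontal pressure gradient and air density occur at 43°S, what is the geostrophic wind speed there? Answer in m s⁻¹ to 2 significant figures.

65 m s⁻¹

With the same pressure gradient and density, V_g ∝ 1/f ∝ 1/sin φ.
V₂ = V₁ · sin φ₁ / sin φ₂ = 46.0 × sin 74° / sin 43°
V₂ = 46.0 × 0.9613/0.6820 = 65 m s⁻¹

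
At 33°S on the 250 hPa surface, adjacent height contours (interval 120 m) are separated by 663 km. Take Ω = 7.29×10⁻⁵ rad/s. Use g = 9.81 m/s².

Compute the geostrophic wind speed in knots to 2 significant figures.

Coriolis parameter at 33°S:
f = 2Ω sin φ = 2 × 7.29×10⁻⁵ × sin 33° = 7.94×10⁻⁵ s⁻¹
Height gradient: |∂Z/∂n| = 120 m / 663000 m = 1.81×10⁻⁴
On a pressure surface, geostrophic balance gives V_g = (g/f)|∂Z/∂n|:
V_g = 9.81 × 1.81×10⁻⁴ / 7.94×10⁻⁵ = 22.4 m/s
Converting: 22.4 m/s × 1.944 = 43 knots

43 knots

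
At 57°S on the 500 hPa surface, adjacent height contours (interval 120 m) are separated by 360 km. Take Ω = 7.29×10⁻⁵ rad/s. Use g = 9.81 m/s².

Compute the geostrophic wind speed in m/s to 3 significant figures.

Coriolis parameter at 57°S:
f = 2Ω sin φ = 2 × 7.29×10⁻⁵ × sin 57° = 1.22×10⁻⁴ s⁻¹
Height gradient: |∂Z/∂n| = 120 m / 360000 m = 3.33×10⁻⁴
On a pressure surface, geostrophic balance gives V_g = (g/f)|∂Z/∂n|:
V_g = 9.81 × 3.33×10⁻⁴ / 1.22×10⁻⁴ = 26.7 m/s

26.7 m/s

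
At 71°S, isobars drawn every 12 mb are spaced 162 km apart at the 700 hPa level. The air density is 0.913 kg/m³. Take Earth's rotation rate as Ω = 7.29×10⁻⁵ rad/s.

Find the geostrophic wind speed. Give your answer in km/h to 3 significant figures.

Coriolis parameter at 71°S:
f = 2Ω sin φ = 2 × 7.29×10⁻⁵ × sin 71° = 1.38×10⁻⁴ s⁻¹
Pressure gradient: |∂P/∂n| = 1200 Pa / 162000 m = 7.41×10⁻³ Pa/m
Geostrophic balance (pressure-gradient force = Coriolis force):
V_g = (1/(fρ)) |∂P/∂n| = 7.41×10⁻³ / (1.38×10⁻⁴ × 0.913) = 58.9 m/s
Converting: 58.9 m/s × 3.6 = 212 km/h

212 km/h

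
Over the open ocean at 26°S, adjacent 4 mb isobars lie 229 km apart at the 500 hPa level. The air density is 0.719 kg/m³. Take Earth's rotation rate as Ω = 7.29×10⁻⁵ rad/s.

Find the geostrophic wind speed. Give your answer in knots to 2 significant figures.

74 knots

Coriolis parameter at 26°S:
f = 2Ω sin φ = 2 × 7.29×10⁻⁵ × sin 26° = 6.39×10⁻⁵ s⁻¹
Pressure gradient: |∂P/∂n| = 400 Pa / 229000 m = 1.75×10⁻³ Pa/m
Geostrophic balance (pressure-gradient force = Coriolis force):
V_g = (1/(fρ)) |∂P/∂n| = 1.75×10⁻³ / (6.39×10⁻⁵ × 0.719) = 38.0 m/s
Converting: 38.0 m/s × 1.944 = 74 knots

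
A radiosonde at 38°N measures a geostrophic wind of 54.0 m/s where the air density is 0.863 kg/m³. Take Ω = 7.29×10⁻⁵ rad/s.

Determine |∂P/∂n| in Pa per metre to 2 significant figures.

Coriolis parameter at 38°N:
f = 2Ω sin φ = 2 × 7.29×10⁻⁵ × sin 38° = 8.98×10⁻⁵ s⁻¹
Geostrophic balance rearranged: |∂P/∂n| = f ρ V_g
|∂P/∂n| = 8.98×10⁻⁵ × 0.863 × 54.0 = 4.18×10⁻³ Pa/m

4.2×10⁻³ Pa/m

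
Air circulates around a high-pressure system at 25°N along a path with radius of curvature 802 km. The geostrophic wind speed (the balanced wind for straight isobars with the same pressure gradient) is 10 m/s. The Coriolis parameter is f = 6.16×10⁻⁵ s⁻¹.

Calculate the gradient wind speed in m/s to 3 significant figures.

Around a high, pressure-gradient force acts outward with centrifugal, so Coriolis balances both:
fV = (1/ρ)|∂P/∂n| + V²/R  →  V² − fR·V + fR·V_g = 0
With fR = 6.16×10⁻⁵ × 802×10³ m = 49.4 m/s:
V = [fR − √((fR)² − 4 fR V_g)]/2 = [49.4 − √(49.4² − 4×49.4×10)]/2 = 13.9 m/s
Supergeostrophic (V > V_g = 10 m/s), as expected around a high.

13.9 m/s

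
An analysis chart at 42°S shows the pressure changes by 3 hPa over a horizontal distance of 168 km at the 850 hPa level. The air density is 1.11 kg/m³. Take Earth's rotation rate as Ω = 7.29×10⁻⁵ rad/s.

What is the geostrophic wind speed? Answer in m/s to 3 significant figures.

16.5 m/s

Coriolis parameter at 42°S:
f = 2Ω sin φ = 2 × 7.29×10⁻⁵ × sin 42° = 9.76×10⁻⁵ s⁻¹
Pressure gradient: |∂P/∂n| = 300 Pa / 168000 m = 1.79×10⁻³ Pa/m
Geostrophic balance (pressure-gradient force = Coriolis force):
V_g = (1/(fρ)) |∂P/∂n| = 1.79×10⁻³ / (9.76×10⁻⁵ × 1.11) = 16.5 m/s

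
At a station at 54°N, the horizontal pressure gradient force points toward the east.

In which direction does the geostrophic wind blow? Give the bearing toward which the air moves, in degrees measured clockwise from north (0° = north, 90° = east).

The pressure-gradient force points toward the east (bearing 090°).
Geostrophic balance: in the Northern Hemisphere the Coriolis force deflects motion to the right, so the geostrophic wind blows 90° to the right of the pressure-gradient force (low pressure on the left).
Rotating 090° by 90° clockwise gives 180° — the wind blows toward the south.

180°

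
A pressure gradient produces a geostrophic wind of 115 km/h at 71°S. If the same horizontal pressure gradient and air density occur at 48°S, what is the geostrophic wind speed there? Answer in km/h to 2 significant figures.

150 km/h

With the same pressure gradient and density, V_g ∝ 1/f ∝ 1/sin φ.
V₂ = V₁ · sin φ₁ / sin φ₂ = 115 × sin 71° / sin 48°
V₂ = 115 × 0.9455/0.7431 = 150 km/h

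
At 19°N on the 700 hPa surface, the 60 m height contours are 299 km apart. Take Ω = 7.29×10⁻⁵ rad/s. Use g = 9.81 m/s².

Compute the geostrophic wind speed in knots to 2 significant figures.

Coriolis parameter at 19°N:
f = 2Ω sin φ = 2 × 7.29×10⁻⁵ × sin 19° = 4.75×10⁻⁵ s⁻¹
Height gradient: |∂Z/∂n| = 60 m / 299000 m = 2.01×10⁻⁴
On a pressure surface, geostrophic balance gives V_g = (g/f)|∂Z/∂n|:
V_g = 9.81 × 2.01×10⁻⁴ / 4.75×10⁻⁵ = 41.5 m/s
Converting: 41.5 m/s × 1.944 = 81 knots

81 knots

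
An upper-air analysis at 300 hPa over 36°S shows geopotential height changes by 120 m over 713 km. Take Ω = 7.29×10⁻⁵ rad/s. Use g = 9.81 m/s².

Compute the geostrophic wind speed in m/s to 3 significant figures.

19.3 m/s

Coriolis parameter at 36°S:
f = 2Ω sin φ = 2 × 7.29×10⁻⁵ × sin 36° = 8.57×10⁻⁵ s⁻¹
Height gradient: |∂Z/∂n| = 120 m / 713000 m = 1.68×10⁻⁴
On a pressure surface, geostrophic balance gives V_g = (g/f)|∂Z/∂n|:
V_g = 9.81 × 1.68×10⁻⁴ / 8.57×10⁻⁵ = 19.3 m/s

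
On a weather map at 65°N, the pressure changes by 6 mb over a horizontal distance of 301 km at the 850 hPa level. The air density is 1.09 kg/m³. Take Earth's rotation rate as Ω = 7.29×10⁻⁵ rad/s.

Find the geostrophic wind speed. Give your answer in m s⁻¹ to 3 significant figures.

Coriolis parameter at 65°N:
f = 2Ω sin φ = 2 × 7.29×10⁻⁵ × sin 65° = 1.32×10⁻⁴ s⁻¹
Pressure gradient: |∂P/∂n| = 600 Pa / 301000 m = 1.99×10⁻³ Pa/m
Geostrophic balance (pressure-gradient force = Coriolis force):
V_g = (1/(fρ)) |∂P/∂n| = 1.99×10⁻³ / (1.32×10⁻⁴ × 1.09) = 13.8 m/s

13.8 m s⁻¹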